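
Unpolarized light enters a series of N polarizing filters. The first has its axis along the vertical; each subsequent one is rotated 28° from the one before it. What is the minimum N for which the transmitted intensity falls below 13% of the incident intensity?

First polarizer halves the unpolarized light: factor 1/2.
Each further stage multiplies by cos²(28°) = 0.7796.
After N polarizers: T = 0.5·0.7796^(N−1). Require T < 0.13 ⇒ N−1 > ln(0.13/0.5)/ln(0.7796) = 5.41, so N−1 ≥ 6 and N = 7.
Check: N=7 gives T = 0.1123 < 0.13; N=6 gives T = 0.144.

N = 7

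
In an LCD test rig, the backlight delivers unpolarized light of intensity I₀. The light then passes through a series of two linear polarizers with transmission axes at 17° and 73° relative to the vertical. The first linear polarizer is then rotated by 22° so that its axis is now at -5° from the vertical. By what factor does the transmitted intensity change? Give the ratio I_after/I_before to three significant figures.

I_new/I_old ≈ 0.138

Before rotation:
Unpolarized light through the first polarizer → I₁ = ½ I₀, now polarized at 17°.
I₂ = I₁ cos²(73° − 17°) = 0.5 I₀ · cos²(56°) = 0.1563 I₀.
After rotation:
Unpolarized light through the first polarizer → I₁ = ½ I₀, now polarized at -5°.
I₂ = I₁ cos²(73° + 5°) = 0.5 I₀ · cos²(78°) = 0.02161 I₀.
Ratio = 0.02161 / 0.1563 = 0.1382.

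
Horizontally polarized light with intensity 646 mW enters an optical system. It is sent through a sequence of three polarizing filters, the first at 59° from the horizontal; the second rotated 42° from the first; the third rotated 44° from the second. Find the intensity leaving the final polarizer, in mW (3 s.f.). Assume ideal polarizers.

I₁ = 646 mW · cos²(59°) = 171.4 mW.
I₂ = I₁ · cos²(42°) = 171.4 · 0.5523 = 94.64 mW.
I₃ = I₂ · cos²(44°) = 94.64 · 0.5174 = 48.97 mW.

I ≈ 49.0 mW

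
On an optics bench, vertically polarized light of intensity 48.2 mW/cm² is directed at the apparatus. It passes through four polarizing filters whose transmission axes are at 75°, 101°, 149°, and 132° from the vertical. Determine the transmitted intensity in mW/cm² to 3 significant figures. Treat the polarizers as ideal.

I ≈ 1.07 mW/cm²

I₁ = 48.2 mW/cm² · cos²(75°) = 3.229 mW/cm².
I₂ = I₁ · cos²(26°) = 3.229 · 0.8078 = 2.608 mW/cm².
I₃ = I₂ · cos²(48°) = 2.608 · 0.4477 = 1.168 mW/cm².
I₄ = I₃ · cos²(17°) = 1.168 · 0.9145 = 1.068 mW/cm².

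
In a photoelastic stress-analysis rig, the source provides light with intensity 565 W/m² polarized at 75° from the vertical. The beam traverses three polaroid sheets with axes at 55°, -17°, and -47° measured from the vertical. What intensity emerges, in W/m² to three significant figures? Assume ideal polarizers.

I₁ = 565 W/m² · cos²(20°) = 498.9 W/m².
I₂ = I₁ · cos²(72°) = 498.9 · 0.09549 = 47.64 W/m².
I₃ = I₂ · cos²(30°) = 47.64 · 0.75 = 35.73 W/m².

I ≈ 35.7 W/m²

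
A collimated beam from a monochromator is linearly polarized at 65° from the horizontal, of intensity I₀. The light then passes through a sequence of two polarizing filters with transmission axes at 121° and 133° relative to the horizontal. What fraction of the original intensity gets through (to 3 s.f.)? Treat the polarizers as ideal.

≈ 0.299 I₀

I₁ = I₀ cos²(121° − 65°) = I₀ cos²(56°) = 0.3127 I₀.
I₂ = I₁ cos²(133° − 121°) = 0.3127 I₀ · cos²(12°) = 0.2992 I₀.
Transmitted fraction = 0.2992.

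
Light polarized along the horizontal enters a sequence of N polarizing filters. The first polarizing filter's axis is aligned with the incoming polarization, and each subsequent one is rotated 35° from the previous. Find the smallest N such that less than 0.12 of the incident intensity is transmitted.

First polarizer is aligned with the polarization: full transmission.
Each further stage multiplies by cos²(35°) = 0.671.
After N polarizers: T = 0.671^(N−1). Require T < 0.12 ⇒ N−1 > ln(0.12)/ln(0.671) = 5.31, so N−1 ≥ 6 and N = 7.
Check: N=7 gives T = 0.09128 < 0.12; N=6 gives T = 0.136.

N = 7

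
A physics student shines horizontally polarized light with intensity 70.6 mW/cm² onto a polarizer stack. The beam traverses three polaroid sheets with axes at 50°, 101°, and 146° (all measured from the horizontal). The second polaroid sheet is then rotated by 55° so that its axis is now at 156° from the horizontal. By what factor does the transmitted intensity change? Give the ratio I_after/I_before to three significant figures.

I_new/I_old ≈ 0.372

Before rotation:
By Malus's law, I₁ = I₀ cos²(50° − 0°) = I₀ cos²(50°) = 0.4132 I₀.
I₂ = I₁ cos²(101° − 50°) = 0.4132 I₀ · cos²(51°) = 0.1636 I₀.
I₃ = I₂ cos²(146° − 101°) = 0.1636 I₀ · cos²(45°) = 0.08182 I₀.
After rotation:
I₁ = I₀ cos²(50° − 0°) = I₀ cos²(50°) = 0.4132 I₀.
Angle between axes 1 and 2: 74°. I₂ = 0.4132 I₀ · cos²(74°) = 0.03139 I₀.
I₃ = I₂ cos²(146° − 156°) = 0.03139 I₀ · cos²(10°) = 0.03044 I₀.
Ratio = 0.03044 / 0.08182 = 0.3721.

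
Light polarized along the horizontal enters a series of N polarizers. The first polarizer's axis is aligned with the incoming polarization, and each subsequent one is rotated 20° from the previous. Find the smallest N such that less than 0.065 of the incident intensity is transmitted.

First polarizer is aligned with the polarization: full transmission.
Each further stage multiplies by cos²(20°) = 0.883.
After N polarizers: T = 0.883^(N−1). Require T < 0.065 ⇒ N−1 > ln(0.065)/ln(0.883) = 21.97, so N−1 ≥ 22 and N = 23.
Check: N=23 gives T = 0.06477 < 0.065; N=22 gives T = 0.07335.

N = 23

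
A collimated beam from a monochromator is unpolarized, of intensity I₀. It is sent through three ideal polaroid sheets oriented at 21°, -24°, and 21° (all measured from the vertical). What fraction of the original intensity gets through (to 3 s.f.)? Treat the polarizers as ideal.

Unpolarized light through the first polarizer → I₁ = ½ I₀, now polarized at 21°.
I₂ = I₁ cos²(-24° − 21°) = 0.5 I₀ · cos²(45°) = 0.25 I₀.
I₃ = I₂ cos²(21° + 24°) = 0.25 I₀ · cos²(45°) = 0.125 I₀.
Transmitted fraction = 0.125.

≈ 0.125 I₀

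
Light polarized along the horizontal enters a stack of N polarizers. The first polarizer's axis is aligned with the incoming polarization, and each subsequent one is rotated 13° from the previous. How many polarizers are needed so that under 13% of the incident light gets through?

N = 41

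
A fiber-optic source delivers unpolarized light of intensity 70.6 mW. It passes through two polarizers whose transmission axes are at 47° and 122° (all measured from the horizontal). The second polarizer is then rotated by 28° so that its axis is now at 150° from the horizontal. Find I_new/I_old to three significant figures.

Before rotation:
Unpolarized light through the first polarizer → I₁ = ½ I₀, now polarized at 47°.
I₂ = I₁ cos²(122° − 47°) = 0.5 I₀ · cos²(75°) = 0.03349 I₀.
After rotation:
Unpolarized light through the first polarizer → I₁ = ½ I₀, now polarized at 47°.
Angle between axes 1 and 2: 77°. I₂ = 0.5 I₀ · cos²(77°) = 0.0253 I₀.
Ratio = 0.0253 / 0.03349 = 0.7554.

I_new/I_old ≈ 0.755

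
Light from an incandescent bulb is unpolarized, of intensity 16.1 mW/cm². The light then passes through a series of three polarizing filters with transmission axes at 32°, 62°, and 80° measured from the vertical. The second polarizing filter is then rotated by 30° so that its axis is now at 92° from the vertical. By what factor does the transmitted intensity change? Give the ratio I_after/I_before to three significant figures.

I_new/I_old ≈ 0.353

Before rotation:
Unpolarized light through the first polarizer → I₁ = ½ I₀, now polarized at 32°.
I₂ = I₁ cos²(62° − 32°) = 0.5 I₀ · cos²(30°) = 0.375 I₀.
I₃ = I₂ cos²(80° − 62°) = 0.375 I₀ · cos²(18°) = 0.3392 I₀.
After rotation:
Unpolarized light through the first polarizer → I₁ = ½ I₀, now polarized at 32°.
I₂ = I₁ cos²(92° − 32°) = 0.5 I₀ · cos²(60°) = 0.125 I₀.
I₃ = I₂ cos²(80° − 92°) = 0.125 I₀ · cos²(12°) = 0.1196 I₀.
Ratio = 0.1196 / 0.3392 = 0.3526.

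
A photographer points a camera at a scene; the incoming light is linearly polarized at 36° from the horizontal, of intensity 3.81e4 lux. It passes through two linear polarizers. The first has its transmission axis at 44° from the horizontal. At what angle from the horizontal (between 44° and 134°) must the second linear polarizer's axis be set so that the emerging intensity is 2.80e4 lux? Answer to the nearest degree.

θ ≈ 74°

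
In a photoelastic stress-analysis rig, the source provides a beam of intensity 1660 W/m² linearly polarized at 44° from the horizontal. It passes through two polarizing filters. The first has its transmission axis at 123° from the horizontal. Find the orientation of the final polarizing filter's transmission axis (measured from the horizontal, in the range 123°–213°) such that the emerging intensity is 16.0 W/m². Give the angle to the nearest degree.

θ ≈ 182°

I₁ = I₀ cos²(123° − 44°) = I₀ cos²(79°) = 0.03641 I₀.
Target fraction: 16.0 / 1660 W/m² = 0.009639 of I₀.
Need I₂/I₀ = 0.009639, so cos²(θ − 123°) = 0.009639 / 0.03641 = 0.2647.
θ − 123° = arccos(√0.2647) = 59.0°, giving θ ≈ 123 + 59.0 = 182.0°.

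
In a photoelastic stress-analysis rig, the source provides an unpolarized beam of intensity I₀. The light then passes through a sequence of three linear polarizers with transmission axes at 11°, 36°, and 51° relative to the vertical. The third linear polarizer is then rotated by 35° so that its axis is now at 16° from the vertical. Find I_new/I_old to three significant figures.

I_new/I_old ≈ 0.946

Before rotation:
Unpolarized light through the first polarizer → I₁ = ½ I₀, now polarized at 11°.
I₂ = I₁ cos²(36° − 11°) = 0.5 I₀ · cos²(25°) = 0.4107 I₀.
I₃ = I₂ cos²(51° − 36°) = 0.4107 I₀ · cos²(15°) = 0.3832 I₀.
After rotation:
Unpolarized light through the first polarizer → I₁ = ½ I₀, now polarized at 11°.
I₂ = I₁ cos²(36° − 11°) = 0.5 I₀ · cos²(25°) = 0.4107 I₀.
I₃ = I₂ cos²(16° − 36°) = 0.4107 I₀ · cos²(20°) = 0.3627 I₀.
Ratio = 0.3627 / 0.3832 = 0.9464.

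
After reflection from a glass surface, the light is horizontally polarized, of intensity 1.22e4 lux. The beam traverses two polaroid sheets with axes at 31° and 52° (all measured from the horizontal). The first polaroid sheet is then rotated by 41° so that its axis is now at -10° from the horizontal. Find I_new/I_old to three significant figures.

Before rotation:
I₁ = I₀ cos²(31° − 0°) = I₀ cos²(31°) = 0.7347 I₀.
I₂ = I₁ cos²(52° − 31°) = 0.7347 I₀ · cos²(21°) = 0.6404 I₀.
After rotation:
I₁ = I₀ cos²(-10° − 0°) = I₀ cos²(10°) = 0.9698 I₀.
I₂ = I₁ cos²(52° + 10°) = 0.9698 I₀ · cos²(62°) = 0.2138 I₀.
Ratio = 0.2138 / 0.6404 = 0.3338.

I_new/I_old ≈ 0.334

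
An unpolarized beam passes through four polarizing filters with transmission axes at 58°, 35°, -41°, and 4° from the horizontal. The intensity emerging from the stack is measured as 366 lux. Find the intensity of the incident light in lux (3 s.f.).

I₀ ≈ 2.95e4 lux

Unpolarized light through the first polarizer → I₁ = ½ I₀, now polarized at 58°.
I₂ = I₁ cos²(35° − 58°) = 0.5 I₀ · cos²(23°) = 0.4237 I₀.
I₃ = I₂ cos²(-41° − 35°) = 0.4237 I₀ · cos²(76°) = 0.0248 I₀.
I₄ = I₃ cos²(4° + 41°) = 0.0248 I₀ · cos²(45°) = 0.0124 I₀.
So 366 lux = 0.0124 I₀, giving I₀ = 366/0.0124 = 2.952e+04 lux.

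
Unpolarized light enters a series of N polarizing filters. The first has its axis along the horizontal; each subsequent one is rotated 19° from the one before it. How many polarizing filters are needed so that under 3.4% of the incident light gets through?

First polarizer halves the unpolarized light: factor 1/2.
Each further stage multiplies by cos²(19°) = 0.894.
After N polarizers: T = 0.5·0.894^(N−1). Require T < 0.034 ⇒ N−1 > ln(0.034/0.5)/ln(0.894) = 23.99, so N−1 ≥ 24 and N = 25.
Check: N=25 gives T = 0.03397 < 0.034; N=24 gives T = 0.038.

N = 25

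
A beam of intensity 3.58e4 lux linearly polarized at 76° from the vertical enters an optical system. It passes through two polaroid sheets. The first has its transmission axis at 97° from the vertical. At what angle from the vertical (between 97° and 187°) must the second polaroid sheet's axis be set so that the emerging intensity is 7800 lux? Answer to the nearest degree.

θ ≈ 157°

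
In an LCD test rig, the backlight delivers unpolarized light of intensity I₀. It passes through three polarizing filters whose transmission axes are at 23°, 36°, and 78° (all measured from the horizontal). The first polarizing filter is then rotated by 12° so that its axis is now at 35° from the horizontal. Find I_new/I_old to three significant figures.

I_new/I_old ≈ 1.05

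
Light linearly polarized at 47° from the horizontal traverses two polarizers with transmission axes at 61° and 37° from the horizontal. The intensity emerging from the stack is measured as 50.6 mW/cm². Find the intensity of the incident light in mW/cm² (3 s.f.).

I₀ ≈ 64.4 mW/cm²

By Malus's law, I₁ = I₀ cos²(61° − 47°) = I₀ cos²(14°) = 0.9415 I₀.
I₂ = I₁ cos²(37° − 61°) = 0.9415 I₀ · cos²(24°) = 0.7857 I₀.
So 50.6 mW/cm² = 0.7857 I₀, giving I₀ = 50.6/0.7857 = 64.4 mW/cm².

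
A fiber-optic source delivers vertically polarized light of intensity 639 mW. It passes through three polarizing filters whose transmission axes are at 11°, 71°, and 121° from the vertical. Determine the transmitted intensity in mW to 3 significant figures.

By Malus's law, I₁ = 639 mW · cos²(11°) = 615.7 mW.
I₂ = I₁ · cos²(60°) = 615.7 · 0.25 = 153.9 mW.
I₃ = I₂ · cos²(50°) = 153.9 · 0.4132 = 63.6 mW.

I ≈ 63.6 mW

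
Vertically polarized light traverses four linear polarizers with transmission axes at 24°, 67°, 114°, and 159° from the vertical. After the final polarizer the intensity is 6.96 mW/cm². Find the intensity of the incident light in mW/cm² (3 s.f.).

I₀ ≈ 67.0 mW/cm²

By Malus's law, I₁ = I₀ cos²(24° − 0°) = I₀ cos²(24°) = 0.8346 I₀.
I₂ = I₁ cos²(67° − 24°) = 0.8346 I₀ · cos²(43°) = 0.4464 I₀.
I₃ = I₂ cos²(114° − 67°) = 0.4464 I₀ · cos²(47°) = 0.2076 I₀.
I₄ = I₃ cos²(159° − 114°) = 0.2076 I₀ · cos²(45°) = 0.1038 I₀.
So 6.96 mW/cm² = 0.1038 I₀, giving I₀ = 6.96/0.1038 = 67.04 mW/cm².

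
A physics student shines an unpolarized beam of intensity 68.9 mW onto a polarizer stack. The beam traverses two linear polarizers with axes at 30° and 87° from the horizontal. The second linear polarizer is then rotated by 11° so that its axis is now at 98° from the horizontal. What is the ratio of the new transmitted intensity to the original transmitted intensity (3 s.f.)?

I_new/I_old ≈ 0.473

Before rotation:
Unpolarized light through the first polarizer → I₁ = ½ I₀, now polarized at 30°.
I₂ = I₁ cos²(87° − 30°) = 0.5 I₀ · cos²(57°) = 0.1483 I₀.
After rotation:
Unpolarized light through the first polarizer → I₁ = ½ I₀, now polarized at 30°.
I₂ = I₁ cos²(98° − 30°) = 0.5 I₀ · cos²(68°) = 0.07017 I₀.
Ratio = 0.07017 / 0.1483 = 0.4731.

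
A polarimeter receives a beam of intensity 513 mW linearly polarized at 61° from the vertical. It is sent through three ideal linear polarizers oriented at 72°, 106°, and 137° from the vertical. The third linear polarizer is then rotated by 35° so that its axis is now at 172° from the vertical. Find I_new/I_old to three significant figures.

Before rotation:
I₁ = I₀ cos²(72° − 61°) = I₀ cos²(11°) = 0.9636 I₀.
I₂ = I₁ cos²(106° − 72°) = 0.9636 I₀ · cos²(34°) = 0.6623 I₀.
I₃ = I₂ cos²(137° − 106°) = 0.6623 I₀ · cos²(31°) = 0.4866 I₀.
After rotation:
I₁ = I₀ cos²(72° − 61°) = I₀ cos²(11°) = 0.9636 I₀.
I₂ = I₁ cos²(106° − 72°) = 0.9636 I₀ · cos²(34°) = 0.6623 I₀.
I₃ = I₂ cos²(172° − 106°) = 0.6623 I₀ · cos²(66°) = 0.1096 I₀.
Ratio = 0.1096 / 0.4866 = 0.2252.

I_new/I_old ≈ 0.225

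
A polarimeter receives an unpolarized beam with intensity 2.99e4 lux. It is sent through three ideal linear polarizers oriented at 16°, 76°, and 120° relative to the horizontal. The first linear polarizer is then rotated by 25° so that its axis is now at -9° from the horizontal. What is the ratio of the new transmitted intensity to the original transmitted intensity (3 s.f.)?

I_new/I_old ≈ 0.0304

Before rotation:
Unpolarized light through the first polarizer → I₁ = ½ I₀, now polarized at 16°.
I₂ = I₁ cos²(76° − 16°) = 0.5 I₀ · cos²(60°) = 0.125 I₀.
I₃ = I₂ cos²(120° − 76°) = 0.125 I₀ · cos²(44°) = 0.06468 I₀.
After rotation:
Unpolarized light through the first polarizer → I₁ = ½ I₀, now polarized at -9°.
I₂ = I₁ cos²(76° + 9°) = 0.5 I₀ · cos²(85°) = 0.003798 I₀.
I₃ = I₂ cos²(120° − 76°) = 0.003798 I₀ · cos²(44°) = 0.001965 I₀.
Ratio = 0.001965 / 0.06468 = 0.03038.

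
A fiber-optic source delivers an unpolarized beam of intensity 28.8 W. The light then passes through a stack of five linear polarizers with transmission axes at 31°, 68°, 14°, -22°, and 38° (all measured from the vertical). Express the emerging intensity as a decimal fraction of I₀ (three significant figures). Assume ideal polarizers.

I/I₀ ≈ 0.0180

Unpolarized light through the first polarizer → I₁ = 28.8 W/2 = 14.4 W, polarized at 31°.
I₂ = I₁ · cos²(37°) = 14.4 · 0.6378 = 9.185 W.
I₃ = I₂ · cos²(54°) = 9.185 · 0.3455 = 3.173 W.
I₄ = I₃ · cos²(36°) = 3.173 · 0.6545 = 2.077 W.
I₅ = I₄ · cos²(60°) = 2.077 · 0.25 = 0.5192 W.
Transmitted fraction = 0.01803.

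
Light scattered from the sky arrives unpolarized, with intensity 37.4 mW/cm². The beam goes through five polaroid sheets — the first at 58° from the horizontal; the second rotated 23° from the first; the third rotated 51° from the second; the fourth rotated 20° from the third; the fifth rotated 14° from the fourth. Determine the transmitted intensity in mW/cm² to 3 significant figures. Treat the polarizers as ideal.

Unpolarized light through the first polarizer → I₁ = 37.4 mW/cm²/2 = 18.7 mW/cm², polarized at 58°.
I₂ = I₁ · cos²(23°) = 18.7 · 0.8473 = 15.85 mW/cm².
I₃ = I₂ · cos²(51°) = 15.85 · 0.396 = 6.275 mW/cm².
I₄ = I₃ · cos²(20°) = 6.275 · 0.883 = 5.541 mW/cm².
I₅ = I₄ · cos²(14°) = 5.541 · 0.9415 = 5.217 mW/cm².

I ≈ 5.22 mW/cm²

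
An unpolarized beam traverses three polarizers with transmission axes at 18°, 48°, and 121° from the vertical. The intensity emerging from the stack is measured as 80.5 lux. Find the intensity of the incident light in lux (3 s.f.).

Unpolarized light through the first polarizer → I₁ = ½ I₀, now polarized at 18°.
I₂ = I₁ cos²(48° − 18°) = 0.5 I₀ · cos²(30°) = 0.375 I₀.
I₃ = I₂ cos²(121° − 48°) = 0.375 I₀ · cos²(73°) = 0.03206 I₀.
So 80.5 lux = 0.03206 I₀, giving I₀ = 80.5/0.03206 = 2511 lux.

I₀ ≈ 2510 lux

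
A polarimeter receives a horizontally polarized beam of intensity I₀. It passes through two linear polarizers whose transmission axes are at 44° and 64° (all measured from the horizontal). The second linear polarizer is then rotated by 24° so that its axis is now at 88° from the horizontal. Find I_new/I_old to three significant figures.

Before rotation:
By Malus's law, I₁ = I₀ cos²(44° − 0°) = I₀ cos²(44°) = 0.5174 I₀.
I₂ = I₁ cos²(64° − 44°) = 0.5174 I₀ · cos²(20°) = 0.4569 I₀.
After rotation:
I₁ = I₀ cos²(44° − 0°) = I₀ cos²(44°) = 0.5174 I₀.
I₂ = I₁ cos²(88° − 44°) = 0.5174 I₀ · cos²(44°) = 0.2678 I₀.
Ratio = 0.2678 / 0.4569 = 0.586.

I_new/I_old ≈ 0.586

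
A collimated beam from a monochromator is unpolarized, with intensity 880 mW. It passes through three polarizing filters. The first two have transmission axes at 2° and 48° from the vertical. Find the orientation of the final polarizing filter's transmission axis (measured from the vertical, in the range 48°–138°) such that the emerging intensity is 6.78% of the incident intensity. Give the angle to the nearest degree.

θ ≈ 106°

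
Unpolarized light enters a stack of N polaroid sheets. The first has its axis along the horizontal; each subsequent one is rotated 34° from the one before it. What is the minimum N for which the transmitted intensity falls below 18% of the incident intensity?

N = 4

First polarizer halves the unpolarized light: factor 1/2.
Each further stage multiplies by cos²(34°) = 0.6873.
After N polarizers: T = 0.5·0.6873^(N−1). Require T < 0.18 ⇒ N−1 > ln(0.18/0.5)/ln(0.6873) = 2.72, so N−1 ≥ 3 and N = 4.
Check: N=4 gives T = 0.1623 < 0.18; N=3 gives T = 0.2362.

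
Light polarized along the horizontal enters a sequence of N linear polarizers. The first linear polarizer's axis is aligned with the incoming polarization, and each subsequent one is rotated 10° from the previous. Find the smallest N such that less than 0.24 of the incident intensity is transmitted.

N = 48

First polarizer is aligned with the polarization: full transmission.
Each further stage multiplies by cos²(10°) = 0.9698.
After N polarizers: T = 0.9698^(N−1). Require T < 0.24 ⇒ N−1 > ln(0.24)/ln(0.9698) = 46.61, so N−1 ≥ 47 and N = 48.
Check: N=48 gives T = 0.2372 < 0.24; N=47 gives T = 0.2445.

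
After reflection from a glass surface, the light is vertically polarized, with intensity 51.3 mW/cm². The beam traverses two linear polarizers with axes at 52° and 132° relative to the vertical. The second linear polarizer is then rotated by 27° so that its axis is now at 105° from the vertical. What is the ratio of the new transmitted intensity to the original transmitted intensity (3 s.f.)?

I_new/I_old ≈ 12.0

Before rotation:
I₁ = I₀ cos²(52° − 0°) = I₀ cos²(52°) = 0.379 I₀.
I₂ = I₁ cos²(132° − 52°) = 0.379 I₀ · cos²(80°) = 0.01143 I₀.
After rotation:
I₁ = I₀ cos²(52° − 0°) = I₀ cos²(52°) = 0.379 I₀.
I₂ = I₁ cos²(105° − 52°) = 0.379 I₀ · cos²(53°) = 0.1373 I₀.
Ratio = 0.1373 / 0.01143 = 12.01.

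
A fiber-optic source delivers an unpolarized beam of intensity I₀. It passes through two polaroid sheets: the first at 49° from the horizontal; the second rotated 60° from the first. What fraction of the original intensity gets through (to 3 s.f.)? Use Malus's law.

≈ 0.125 I₀

Unpolarized light through the first polarizer → I₁ = ½ I₀, now polarized at 49°.
I₂ = I₁ cos²(60°) = 0.5 · 0.25 I₀ = 0.125 I₀.
Transmitted fraction = 0.125.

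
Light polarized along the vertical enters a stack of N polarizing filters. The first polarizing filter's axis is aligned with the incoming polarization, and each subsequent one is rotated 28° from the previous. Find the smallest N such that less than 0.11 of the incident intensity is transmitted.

First polarizer is aligned with the polarization: full transmission.
Each further stage multiplies by cos²(28°) = 0.7796.
After N polarizers: T = 0.7796^(N−1). Require T < 0.11 ⇒ N−1 > ln(0.11)/ln(0.7796) = 8.87, so N−1 ≥ 9 and N = 10.
Check: N=10 gives T = 0.1064 < 0.11; N=9 gives T = 0.1364.

N = 10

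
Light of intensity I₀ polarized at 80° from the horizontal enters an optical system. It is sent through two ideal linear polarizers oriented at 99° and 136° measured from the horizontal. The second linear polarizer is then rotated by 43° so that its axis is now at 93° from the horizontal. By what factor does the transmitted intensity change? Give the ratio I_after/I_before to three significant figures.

Before rotation:
I₁ = I₀ cos²(99° − 80°) = I₀ cos²(19°) = 0.894 I₀.
I₂ = I₁ cos²(136° − 99°) = 0.894 I₀ · cos²(37°) = 0.5702 I₀.
After rotation:
I₁ = I₀ cos²(99° − 80°) = I₀ cos²(19°) = 0.894 I₀.
I₂ = I₁ cos²(93° − 99°) = 0.894 I₀ · cos²(6°) = 0.8842 I₀.
Ratio = 0.8842 / 0.5702 = 1.551.

I_new/I_old ≈ 1.55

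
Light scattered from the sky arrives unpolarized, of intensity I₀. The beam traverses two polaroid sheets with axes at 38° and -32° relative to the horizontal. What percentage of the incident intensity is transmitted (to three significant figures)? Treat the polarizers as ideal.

≈ 5.85%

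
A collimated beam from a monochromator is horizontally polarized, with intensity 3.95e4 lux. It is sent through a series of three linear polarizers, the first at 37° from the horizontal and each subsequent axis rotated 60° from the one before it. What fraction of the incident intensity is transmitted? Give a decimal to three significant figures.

I₁ = 3.95e4 lux · cos²(37°) = 2.519e+04 lux.
I₂ = I₁ · cos²(60°) = 2.519e+04 · 0.25 = 6298 lux.
I₃ = I₂ · cos²(60°) = 6298 · 0.25 = 1575 lux.
Transmitted fraction = 0.03986.

I/I₀ ≈ 0.0399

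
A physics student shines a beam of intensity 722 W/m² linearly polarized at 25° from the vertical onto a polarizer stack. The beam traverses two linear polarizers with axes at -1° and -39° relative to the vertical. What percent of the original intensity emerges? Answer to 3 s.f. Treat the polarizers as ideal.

By Malus's law, I₁ = 722 W/m² · cos²(26°) = 583.3 W/m².
I₂ = I₁ · cos²(38°) = 583.3 · 0.621 = 362.2 W/m².
That is 50.16% of the incident intensity.

≈ 50.2%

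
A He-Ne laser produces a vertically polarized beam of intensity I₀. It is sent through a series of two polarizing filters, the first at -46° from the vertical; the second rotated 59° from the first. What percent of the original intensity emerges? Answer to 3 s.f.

≈ 12.8%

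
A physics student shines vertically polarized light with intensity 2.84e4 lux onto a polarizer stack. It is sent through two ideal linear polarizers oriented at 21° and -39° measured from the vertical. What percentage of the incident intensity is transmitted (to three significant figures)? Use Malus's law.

≈ 21.8%

By Malus's law, I₁ = 2.84e4 lux · cos²(21°) = 2.475e+04 lux.
I₂ = I₁ · cos²(60°) = 2.475e+04 · 0.25 = 6188 lux.
That is 21.79% of the incident intensity.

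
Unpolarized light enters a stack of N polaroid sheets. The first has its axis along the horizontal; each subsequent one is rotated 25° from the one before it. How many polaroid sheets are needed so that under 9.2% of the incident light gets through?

N = 10

First polarizer halves the unpolarized light: factor 1/2.
Each further stage multiplies by cos²(25°) = 0.8214.
After N polarizers: T = 0.5·0.8214^(N−1). Require T < 0.092 ⇒ N−1 > ln(0.092/0.5)/ln(0.8214) = 8.60, so N−1 ≥ 9 and N = 10.
Check: N=10 gives T = 0.0851 < 0.092; N=9 gives T = 0.1036.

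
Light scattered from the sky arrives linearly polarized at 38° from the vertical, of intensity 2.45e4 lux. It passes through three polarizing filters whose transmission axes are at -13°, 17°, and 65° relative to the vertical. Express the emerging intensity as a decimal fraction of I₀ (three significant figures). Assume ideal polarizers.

I/I₀ ≈ 0.133

I₁ = 2.45e4 lux · cos²(51°) = 9703 lux.
I₂ = I₁ · cos²(30°) = 9703 · 0.75 = 7277 lux.
I₃ = I₂ · cos²(48°) = 7277 · 0.4477 = 3258 lux.
Transmitted fraction = 0.133.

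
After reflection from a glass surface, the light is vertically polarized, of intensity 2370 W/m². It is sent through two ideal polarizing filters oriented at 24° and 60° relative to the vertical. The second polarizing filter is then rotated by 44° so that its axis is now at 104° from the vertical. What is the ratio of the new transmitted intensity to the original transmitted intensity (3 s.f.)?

Before rotation:
By Malus's law, I₁ = I₀ cos²(24° − 0°) = I₀ cos²(24°) = 0.8346 I₀.
I₂ = I₁ cos²(60° − 24°) = 0.8346 I₀ · cos²(36°) = 0.5462 I₀.
After rotation:
I₁ = I₀ cos²(24° − 0°) = I₀ cos²(24°) = 0.8346 I₀.
I₂ = I₁ cos²(104° − 24°) = 0.8346 I₀ · cos²(80°) = 0.02517 I₀.
Ratio = 0.02517 / 0.5462 = 0.04607.

I_new/I_old ≈ 0.0461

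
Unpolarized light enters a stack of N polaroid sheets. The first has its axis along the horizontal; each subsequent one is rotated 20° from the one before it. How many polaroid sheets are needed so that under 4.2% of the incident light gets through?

N = 21

First polarizer halves the unpolarized light: factor 1/2.
Each further stage multiplies by cos²(20°) = 0.883.
After N polarizers: T = 0.5·0.883^(N−1). Require T < 0.042 ⇒ N−1 > ln(0.042/0.5)/ln(0.883) = 19.91, so N−1 ≥ 20 and N = 21.
Check: N=21 gives T = 0.04153 < 0.042; N=20 gives T = 0.04704.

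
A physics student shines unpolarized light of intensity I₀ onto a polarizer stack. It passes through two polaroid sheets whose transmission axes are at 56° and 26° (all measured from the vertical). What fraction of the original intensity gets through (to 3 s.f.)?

Unpolarized light through the first polarizer → I₁ = ½ I₀, now polarized at 56°.
I₂ = I₁ cos²(26° − 56°) = 0.5 I₀ · cos²(30°) = 0.375 I₀.
Transmitted fraction = 0.375.

≈ 0.375 I₀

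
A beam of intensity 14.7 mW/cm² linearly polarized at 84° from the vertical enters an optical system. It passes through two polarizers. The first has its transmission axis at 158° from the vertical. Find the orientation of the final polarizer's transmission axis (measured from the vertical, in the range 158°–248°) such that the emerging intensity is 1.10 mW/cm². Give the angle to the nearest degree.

θ ≈ 165°

I₁ = I₀ cos²(158° − 84°) = I₀ cos²(74°) = 0.07598 I₀.
Target fraction: 1.10 / 14.7 mW/cm² = 0.07483 of I₀.
Need I₂/I₀ = 0.07483, so cos²(θ − 158°) = 0.07483 / 0.07598 = 0.9849.
θ − 158° = arccos(√0.9849) = 7.1°, giving θ ≈ 158 + 7.1 = 165.1°.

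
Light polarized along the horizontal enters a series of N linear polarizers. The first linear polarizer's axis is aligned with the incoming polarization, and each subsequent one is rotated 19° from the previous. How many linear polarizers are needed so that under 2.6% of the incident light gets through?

First polarizer is aligned with the polarization: full transmission.
Each further stage multiplies by cos²(19°) = 0.894.
After N polarizers: T = 0.894^(N−1). Require T < 0.026 ⇒ N−1 > ln(0.026)/ln(0.894) = 32.57, so N−1 ≥ 33 and N = 34.
Check: N=34 gives T = 0.02479 < 0.026; N=33 gives T = 0.02773.

N = 34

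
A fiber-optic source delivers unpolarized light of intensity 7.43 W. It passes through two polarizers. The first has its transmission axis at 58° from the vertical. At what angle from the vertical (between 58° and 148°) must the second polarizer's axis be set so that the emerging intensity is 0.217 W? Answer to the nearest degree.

Unpolarized light through the first polarizer → I₁ = ½ I₀, now polarized at 58°.
Target fraction: 0.217 / 7.43 W = 0.02921 of I₀.
Need I₂/I₀ = 0.02921, so cos²(θ − 58°) = 0.02921 / 0.5 = 0.05841.
θ − 58° = arccos(√0.05841) = 76.0°, giving θ ≈ 58 + 76.0 = 134.0°.

θ ≈ 134°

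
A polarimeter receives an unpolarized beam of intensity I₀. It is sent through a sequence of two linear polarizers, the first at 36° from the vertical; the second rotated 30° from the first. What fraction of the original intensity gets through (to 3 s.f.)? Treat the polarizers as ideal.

Unpolarized light through the first polarizer → I₁ = ½ I₀, now polarized at 36°.
I₂ = I₁ cos²(30°) = 0.5 · 0.75 I₀ = 0.375 I₀.
Transmitted fraction = 0.375.

≈ 0.375 I₀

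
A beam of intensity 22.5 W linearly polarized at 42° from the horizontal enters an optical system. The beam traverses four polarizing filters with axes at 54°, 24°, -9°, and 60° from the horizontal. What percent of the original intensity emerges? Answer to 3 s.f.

≈ 6.48%

By Malus's law, I₁ = 22.5 W · cos²(12°) = 21.53 W.
I₂ = I₁ · cos²(30°) = 21.53 · 0.75 = 16.15 W.
I₃ = I₂ · cos²(33°) = 16.15 · 0.7034 = 11.36 W.
I₄ = I₃ · cos²(69°) = 11.36 · 0.1284 = 1.458 W.
That is 6.482% of the incident intensity.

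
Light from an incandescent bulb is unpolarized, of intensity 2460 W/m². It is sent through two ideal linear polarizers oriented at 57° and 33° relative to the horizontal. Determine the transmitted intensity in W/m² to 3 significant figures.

Unpolarized light through the first polarizer → I₁ = 2460 W/m²/2 = 1230 W/m², polarized at 57°.
I₂ = I₁ · cos²(24°) = 1230 · 0.8346 = 1027 W/m².

I ≈ 1030 W/m²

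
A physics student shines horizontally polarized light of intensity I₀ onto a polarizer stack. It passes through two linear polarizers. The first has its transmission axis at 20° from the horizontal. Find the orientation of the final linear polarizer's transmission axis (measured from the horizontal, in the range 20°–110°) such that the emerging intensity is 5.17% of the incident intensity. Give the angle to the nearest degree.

θ ≈ 96°

I₁ = I₀ cos²(20° − 0°) = I₀ cos²(20°) = 0.883 I₀.
Need I₂/I₀ = 0.0517, so cos²(θ − 20°) = 0.0517 / 0.883 = 0.05855.
θ − 20° = arccos(√0.05855) = 76.0°, giving θ ≈ 20 + 76.0 = 96.0°.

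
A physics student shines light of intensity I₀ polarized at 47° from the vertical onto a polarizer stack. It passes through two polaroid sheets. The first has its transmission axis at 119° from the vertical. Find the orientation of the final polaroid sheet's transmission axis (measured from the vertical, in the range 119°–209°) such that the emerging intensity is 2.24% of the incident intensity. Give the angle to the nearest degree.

By Malus's law, I₁ = I₀ cos²(119° − 47°) = I₀ cos²(72°) = 0.09549 I₀.
Need I₂/I₀ = 0.0224, so cos²(θ − 119°) = 0.0224 / 0.09549 = 0.2346.
θ − 119° = arccos(√0.2346) = 61.0°, giving θ ≈ 119 + 61.0 = 180.0°.

θ ≈ 180°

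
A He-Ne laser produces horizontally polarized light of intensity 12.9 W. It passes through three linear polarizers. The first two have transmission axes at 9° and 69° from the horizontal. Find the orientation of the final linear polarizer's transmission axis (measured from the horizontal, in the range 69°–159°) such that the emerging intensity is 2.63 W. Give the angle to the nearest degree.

θ ≈ 93°

I₁ = I₀ cos²(9° − 0°) = I₀ cos²(9°) = 0.9755 I₀.
I₂ = I₁ cos²(69° − 9°) = 0.9755 I₀ · cos²(60°) = 0.2439 I₀.
Target fraction: 2.63 / 12.9 W = 0.2039 of I₀.
Need I₃/I₀ = 0.2039, so cos²(θ − 69°) = 0.2039 / 0.2439 = 0.836.
θ − 69° = arccos(√0.836) = 23.9°, giving θ ≈ 69 + 23.9 = 92.9°.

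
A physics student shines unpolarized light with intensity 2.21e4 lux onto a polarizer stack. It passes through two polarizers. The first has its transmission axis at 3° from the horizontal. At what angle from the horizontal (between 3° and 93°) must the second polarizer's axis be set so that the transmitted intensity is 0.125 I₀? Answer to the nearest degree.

Unpolarized light through the first polarizer → I₁ = ½ I₀, now polarized at 3°.
Need I₂/I₀ = 0.125, so cos²(θ − 3°) = 0.125 / 0.5 = 0.25.
θ − 3° = arccos(√0.25) = 60.0°, giving θ ≈ 3 + 60.0 = 63.0°.

θ ≈ 63°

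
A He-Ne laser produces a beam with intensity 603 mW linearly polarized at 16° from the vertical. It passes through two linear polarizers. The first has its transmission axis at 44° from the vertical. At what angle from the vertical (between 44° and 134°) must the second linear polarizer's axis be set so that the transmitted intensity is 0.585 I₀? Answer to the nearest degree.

By Malus's law, I₁ = I₀ cos²(44° − 16°) = I₀ cos²(28°) = 0.7796 I₀.
Need I₂/I₀ = 0.585, so cos²(θ − 44°) = 0.585 / 0.7796 = 0.7504.
θ − 44° = arccos(√0.7504) = 30.0°, giving θ ≈ 44 + 30.0 = 74.0°.

θ ≈ 74°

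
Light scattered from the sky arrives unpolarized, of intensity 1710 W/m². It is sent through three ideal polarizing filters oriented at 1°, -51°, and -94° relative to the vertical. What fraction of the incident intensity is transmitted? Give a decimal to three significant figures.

Unpolarized light through the first polarizer → I₁ = 1710 W/m²/2 = 855 W/m², polarized at 1°.
I₂ = I₁ · cos²(52°) = 855 · 0.379 = 324.1 W/m².
I₃ = I₂ · cos²(43°) = 324.1 · 0.5349 = 173.3 W/m².
Transmitted fraction = 0.1014.

I/I₀ ≈ 0.101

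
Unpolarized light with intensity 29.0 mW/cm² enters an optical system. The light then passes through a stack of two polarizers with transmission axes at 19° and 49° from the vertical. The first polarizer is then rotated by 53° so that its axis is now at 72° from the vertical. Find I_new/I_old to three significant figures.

I_new/I_old ≈ 1.13

Before rotation:
Unpolarized light through the first polarizer → I₁ = ½ I₀, now polarized at 19°.
I₂ = I₁ cos²(49° − 19°) = 0.5 I₀ · cos²(30°) = 0.375 I₀.
After rotation:
Unpolarized light through the first polarizer → I₁ = ½ I₀, now polarized at 72°.
I₂ = I₁ cos²(49° − 72°) = 0.5 I₀ · cos²(23°) = 0.4237 I₀.
Ratio = 0.4237 / 0.375 = 1.13.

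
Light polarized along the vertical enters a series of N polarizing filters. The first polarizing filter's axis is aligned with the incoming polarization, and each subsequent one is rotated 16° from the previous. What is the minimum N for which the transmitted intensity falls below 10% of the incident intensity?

N = 31

First polarizer is aligned with the polarization: full transmission.
Each further stage multiplies by cos²(16°) = 0.924.
After N polarizers: T = 0.924^(N−1). Require T < 0.10 ⇒ N−1 > ln(0.10)/ln(0.924) = 29.14, so N−1 ≥ 30 and N = 31.
Check: N=31 gives T = 0.09343 < 0.10; N=30 gives T = 0.1011.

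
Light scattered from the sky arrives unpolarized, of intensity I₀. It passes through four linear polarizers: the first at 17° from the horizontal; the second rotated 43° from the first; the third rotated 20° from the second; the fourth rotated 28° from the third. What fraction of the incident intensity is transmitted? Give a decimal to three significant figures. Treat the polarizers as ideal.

≈ 0.184 I₀

Unpolarized light through the first polarizer → I₁ = ½ I₀, now polarized at 17°.
I₂ = I₁ cos²(43°) = 0.5 · 0.5349 I₀ = 0.2674 I₀.
I₃ = I₂ cos²(20°) = 0.2674 · 0.883 I₀ = 0.2362 I₀.
I₄ = I₃ cos²(28°) = 0.2362 · 0.7796 I₀ = 0.1841 I₀.
Transmitted fraction = 0.1841.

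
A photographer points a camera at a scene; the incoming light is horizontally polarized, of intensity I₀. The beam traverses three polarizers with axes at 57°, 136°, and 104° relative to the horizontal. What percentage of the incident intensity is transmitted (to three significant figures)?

I₁ = I₀ cos²(57° − 0°) = I₀ cos²(57°) = 0.2966 I₀.
I₂ = I₁ cos²(136° − 57°) = 0.2966 I₀ · cos²(79°) = 0.0108 I₀.
I₃ = I₂ cos²(104° − 136°) = 0.0108 I₀ · cos²(32°) = 0.007767 I₀.
That is 0.7767% of the incident intensity.

≈ 0.777%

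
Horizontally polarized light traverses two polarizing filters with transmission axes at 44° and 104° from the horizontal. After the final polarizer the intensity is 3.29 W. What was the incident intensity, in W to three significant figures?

I₀ ≈ 25.4 W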